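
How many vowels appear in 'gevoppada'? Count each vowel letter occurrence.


Scanning each character of 'gevoppada':
  Position 1: 'g' -> consonant (running count: 0)
  Position 2: 'e' -> vowel (running count: 1)
  Position 3: 'v' -> consonant (running count: 1)
  Position 4: 'o' -> vowel (running count: 2)
  Position 5: 'p' -> consonant (running count: 2)
  Position 6: 'p' -> consonant (running count: 2)
  Position 7: 'a' -> vowel (running count: 3)
  Position 8: 'd' -> consonant (running count: 3)
  Position 9: 'a' -> vowel (running count: 4)
Total vowels: 4

4


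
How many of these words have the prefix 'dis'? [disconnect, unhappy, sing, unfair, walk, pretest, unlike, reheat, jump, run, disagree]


Checking each word for prefix 'dis':
  'disconnect' -> YES, starts with 'dis' (count: 1)
  'unhappy' -> no (count: 1)
  'sing' -> no (count: 1)
  'unfair' -> no (count: 1)
  'walk' -> no (count: 1)
  'pretest' -> no (count: 1)
  'unlike' -> no (count: 1)
  'reheat' -> no (count: 1)
  'jump' -> no (count: 1)
  'run' -> no (count: 1)
  'disagree' -> YES, starts with 'dis' (count: 2)
Total with prefix 'dis': 2

2


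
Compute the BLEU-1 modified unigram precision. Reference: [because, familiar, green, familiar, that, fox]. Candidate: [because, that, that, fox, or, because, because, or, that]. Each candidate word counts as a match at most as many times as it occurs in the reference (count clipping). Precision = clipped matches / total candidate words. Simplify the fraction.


Reference word counts: {'because': 1, 'familiar': 2, 'fox': 1, 'green': 1, 'that': 1}
Checking each candidate word (with clipping):
  'because' -> in reference (ref count 1, used 1/1) -> match (matches: 1)
  'that' -> in reference (ref count 1, used 1/1) -> match (matches: 2)
  'that' -> ref count 1 already used up (1/1) -> clipped, no match (matches: 2)
  'fox' -> in reference (ref count 1, used 1/1) -> match (matches: 3)
  'or' -> not in reference -> no match (matches: 3)
  'because' -> ref count 1 already used up (1/1) -> clipped, no match (matches: 3)
  'because' -> ref count 1 already used up (1/1) -> clipped, no match (matches: 3)
  'or' -> not in reference -> no match (matches: 3)
  'that' -> ref count 1 already used up (1/1) -> clipped, no match (matches: 3)
Clipped matches: 3, Candidate length: 9
Precision = 3/9 = 1/3

1/3


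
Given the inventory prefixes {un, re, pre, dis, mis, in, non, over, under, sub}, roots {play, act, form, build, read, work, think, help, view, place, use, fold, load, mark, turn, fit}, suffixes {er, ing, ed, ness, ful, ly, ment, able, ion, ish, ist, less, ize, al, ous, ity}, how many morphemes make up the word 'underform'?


Segmenting 'underform' against the inventory:
  'under' -> prefix (morpheme 1)
  'form' -> root (morpheme 2)
Total morphemes: 2

2


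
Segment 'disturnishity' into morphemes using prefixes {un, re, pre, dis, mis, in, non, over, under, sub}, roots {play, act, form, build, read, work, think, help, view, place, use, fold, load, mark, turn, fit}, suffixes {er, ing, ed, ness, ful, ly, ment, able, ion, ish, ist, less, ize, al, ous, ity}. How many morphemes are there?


Segmenting 'disturnishity' against the inventory:
  'dis' -> prefix (morpheme 1)
  'turn' -> root (morpheme 2)
  'ish' -> suffix (morpheme 3)
  'ity' -> suffix (morpheme 4)
Total morphemes: 4

4


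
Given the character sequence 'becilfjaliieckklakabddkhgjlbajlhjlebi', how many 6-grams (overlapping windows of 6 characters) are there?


String 'becilfjaliieckklakabddkhgjlbajlhjlebi' has length L = 37.
Number of overlapping n-grams = L - n + 1
Substituting: 37 - 6 + 1 = 32

32


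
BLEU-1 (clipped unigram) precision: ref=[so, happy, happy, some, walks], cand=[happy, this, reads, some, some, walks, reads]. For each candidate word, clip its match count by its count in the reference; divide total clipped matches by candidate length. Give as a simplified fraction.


Reference word counts: {'happy': 2, 'so': 1, 'some': 1, 'walks': 1}
Checking each candidate word (with clipping):
  'happy' -> in reference (ref count 2, used 1/2) -> match (matches: 1)
  'this' -> not in reference -> no match (matches: 1)
  'reads' -> not in reference -> no match (matches: 1)
  'some' -> in reference (ref count 1, used 1/1) -> match (matches: 2)
  'some' -> ref count 1 already used up (1/1) -> clipped, no match (matches: 2)
  'walks' -> in reference (ref count 1, used 1/1) -> match (matches: 3)
  'reads' -> not in reference -> no match (matches: 3)
Clipped matches: 3, Candidate length: 7
Precision = 3/7

3/7


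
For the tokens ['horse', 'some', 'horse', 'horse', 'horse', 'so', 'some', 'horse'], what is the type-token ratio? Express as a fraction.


Tokens: 8
Unique types: ('horse', 'so', 'some') = 3
TTR = 3/8
Already in lowest terms.

3/8


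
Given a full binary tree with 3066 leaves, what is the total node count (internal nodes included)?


Leaf nodes (terminals): 3066
Internal nodes = n - 1 = 3066 - 1 = 3065
Total = leaves + internal = 3066 + 3065 = 6131

6131


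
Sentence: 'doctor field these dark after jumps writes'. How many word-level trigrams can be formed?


Word trigrams from [7] words:
  Trigram 1: (doctor field these)
  Trigram 2: (field these dark)
  Trigram 3: (these dark after)
  Trigram 4: (dark after jumps)
  Trigram 5: (after jumps writes)
Total word trigrams: 7 - 2 = 5

5


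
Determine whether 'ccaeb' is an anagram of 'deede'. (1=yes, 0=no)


Sort characters of 'ccaeb': 'abcce'
Sort characters of 'deede': 'ddeee'
Sorted forms differ -> they are NOT anagrams
Result: 0

0


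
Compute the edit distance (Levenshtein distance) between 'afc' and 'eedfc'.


Building DP table for s1='afc' (len 3) and s2='eedfc' (len 5):
       e  e  d  f  c
    0  1  2  3  4  5
  a 1  1  2  3  4  5
  f 2  2  2  3  3  4
  c 3  3  3  3  4  3
Edit distance = dp[3][5] = 3

3


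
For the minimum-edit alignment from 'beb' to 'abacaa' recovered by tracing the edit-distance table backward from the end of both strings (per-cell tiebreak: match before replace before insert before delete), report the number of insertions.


Edit distance = 5. Backtracking from cell (3, 6) with preference match > replace > insert > delete,
then listing the resulting alignment 'beb' -> 'abacaa' left to right:
  Step 1: insert 'a' [insertion #1]
  Step 2: keep 'b'
  Step 3: insert 'a' [insertion #2]
  Step 4: insert 'c' [insertion #3]
  Step 5: replace e->a
  Step 6: replace b->a
Total insertions: 3

3


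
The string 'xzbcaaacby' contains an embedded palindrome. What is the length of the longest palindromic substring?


Scanning 'xzbcaaacby' for palindromic substrings.
Substring at positions 2-8: 'bcaaacb'.
Check: reverse('bcaaacb') = 'bcaaacb' -> palindrome confirmed.
Neighbouring characters ('z' / 'y') break symmetry, so it cannot extend further.
No longer palindromic substring exists; longest length = 7

7


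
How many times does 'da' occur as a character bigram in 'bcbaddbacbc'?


Scanning 'bcbaddbacbc' for bigram 'da':
  Position 0: 'bc' -> no
  Position 1: 'cb' -> no
  Position 2: 'ba' -> no
  Position 3: 'ad' -> no
  Position 4: 'dd' -> no
  Position 5: 'db' -> no
  Position 6: 'ba' -> no
  Position 7: 'ac' -> no
  Position 8: 'cb' -> no
  Position 9: 'bc' -> no
Total matches: 0

0


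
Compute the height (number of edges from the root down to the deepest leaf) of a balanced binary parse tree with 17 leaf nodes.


In a balanced binary tree with n leaves the deepest leaf is ceil(log2(n)) edges below the root.
log2(17) = 4.0875
ceil(4.0875) = 5
height (edges) = 5

5


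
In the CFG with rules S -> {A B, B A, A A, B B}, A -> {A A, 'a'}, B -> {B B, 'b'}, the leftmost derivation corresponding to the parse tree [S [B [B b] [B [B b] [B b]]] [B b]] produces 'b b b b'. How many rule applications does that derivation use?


Every bracketed nonterminal node [X ...] in the tree is produced by exactly one rule application.
Reading the tree off as a leftmost derivation:
  Step 1: S  =>  B B   (applied S -> B B)
  Step 2: B B  =>  B B B   (applied B -> B B)
  Step 3: B B B  =>  b B B   (applied B -> b)
  Step 4: b B B  =>  b B B B   (applied B -> B B)
  Step 5: b B B B  =>  b b B B   (applied B -> b)
  Step 6: b b B B  =>  b b b B   (applied B -> b)
  Step 7: b b b B  =>  b b b b   (applied B -> b)
Final yield: b b b b
Total rewrite steps: 7

7


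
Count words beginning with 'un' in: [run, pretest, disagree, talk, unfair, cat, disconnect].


Checking each word for prefix 'un':
  'run' -> no (count: 0)
  'pretest' -> no (count: 0)
  'disagree' -> no (count: 0)
  'talk' -> no (count: 0)
  'unfair' -> YES, starts with 'un' (count: 1)
  'cat' -> no (count: 1)
  'disconnect' -> no (count: 1)
Total with prefix 'un': 1

1


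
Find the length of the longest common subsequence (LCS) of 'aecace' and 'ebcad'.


DP table for LCS of 'aecace' and 'ebcad':
       e  b  c  a  d
    0  0  0  0  0  0
  a 0  0  0  0  1  1
  e 0  1  1  1  1  1
  c 0  1  1  2  2  2
  a 0  1  1  2  3  3
  c 0  1  1  2  3  3
  e 0  1  1  2  3  3
LCS: 'eca'
LCS length = 3

3


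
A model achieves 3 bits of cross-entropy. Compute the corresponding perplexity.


Perplexity formula: PP = 2^H
H = 3
PP = 2^3
Steps: 2^1 = 2, 2^2 = 4, 2^3 = 8
PP = 8

8


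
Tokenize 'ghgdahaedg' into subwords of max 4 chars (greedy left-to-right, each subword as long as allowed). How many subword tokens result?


'ghgdahaedg' has 10 characters.
Chunking with max size 4:
  Chunk 1: 'ghgd' (positions 0-3)
  Chunk 2: 'ahae' (positions 4-7)
  Chunk 3: 'dg' (positions 8-9)
Total chunks: ceil(10 / 4) = 3

3


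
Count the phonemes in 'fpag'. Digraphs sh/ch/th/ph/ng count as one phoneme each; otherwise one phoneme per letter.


Parsing 'fpag' greedily, digraphs first:
  'f' -> consonant phoneme (phonemes so far: 1)
  'p' -> consonant phoneme (phonemes so far: 2)
  'a' -> vowel phoneme (phonemes so far: 3)
  'g' -> consonant phoneme (phonemes so far: 4)
Total phonemes: 4

4


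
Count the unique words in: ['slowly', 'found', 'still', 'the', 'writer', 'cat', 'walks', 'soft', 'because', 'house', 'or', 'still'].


Listing all tokens and tracking unique types:
  Token 1: 'slowly' -> NEW (unique so far: 1)
  Token 2: 'found' -> NEW (unique so far: 2)
  Token 3: 'still' -> NEW (unique so far: 3)
  Token 4: 'the' -> NEW (unique so far: 4)
  Token 5: 'writer' -> NEW (unique so far: 5)
  Token 6: 'cat' -> NEW (unique so far: 6)
  Token 7: 'walks' -> NEW (unique so far: 7)
  Token 8: 'soft' -> NEW (unique so far: 8)
  Token 9: 'because' -> NEW (unique so far: 9)
  Token 10: 'house' -> NEW (unique so far: 10)
  Token 11: 'or' -> NEW (unique so far: 11)
  Token 12: 'still' -> duplicate (unique so far: 11)
Unique types: ('because', 'cat', 'found', 'house', 'or', 'slowly', 'soft', 'still', 'the', 'walks', 'writer')
Vocabulary size: 11

11


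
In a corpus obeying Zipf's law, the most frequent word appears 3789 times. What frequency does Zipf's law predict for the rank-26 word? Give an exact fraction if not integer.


Zipf's law: freq(rank) = f1 / rank
f1 = 3789, rank = 26
freq = 3789 / 26
GCD(3789, 26) = 1
Simplified: 3789/26

3789/26


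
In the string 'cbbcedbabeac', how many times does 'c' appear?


Scanning 'cbbcedbabeac' for 'c':
  Position 0: 'c' -> MATCH (count: 1)
  Position 3: 'c' -> MATCH (count: 2)
  Position 11: 'c' -> MATCH (count: 3)
Total occurrences of 'c': 3

3


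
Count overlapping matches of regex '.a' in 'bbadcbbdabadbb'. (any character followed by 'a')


Pattern: .a means any character followed by 'a'.
Scanning 'bbadcbbdabadbb' position-by-position:
  Pos 0: window 'bb' -> no
  Pos 1: window 'ba' -> MATCH
  Pos 2: window 'ad' -> no
  Pos 3: window 'dc' -> no
  Pos 4: window 'cb' -> no
  Pos 5: window 'bb' -> no
  Pos 6: window 'bd' -> no
  Pos 7: window 'da' -> MATCH
  Pos 8: window 'ab' -> no
  Pos 9: window 'ba' -> MATCH
  Pos 10: window 'ad' -> no
  Pos 11: window 'db' -> no
  Pos 12: window 'bb' -> no
  Pos 13: window 'b' -> no
Total matches: 3

3


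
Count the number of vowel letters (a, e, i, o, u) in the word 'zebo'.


Scanning each character of 'zebo':
  Position 1: 'z' -> consonant (running count: 0)
  Position 2: 'e' -> vowel (running count: 1)
  Position 3: 'b' -> consonant (running count: 1)
  Position 4: 'o' -> vowel (running count: 2)
Total vowels: 2

2


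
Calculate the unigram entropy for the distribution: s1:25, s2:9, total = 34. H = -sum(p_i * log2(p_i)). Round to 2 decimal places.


Computing entropy H = -sum(p_i * log2(p_i)):
  s1: p = 25/34 = 0.7353, -p*log2(p) = 0.3262
  s2: p = 9/34 = 0.2647, -p*log2(p) = 0.5076
H = sum of terms = 0.8338
Rounded to 2 decimals: 0.83

0.83


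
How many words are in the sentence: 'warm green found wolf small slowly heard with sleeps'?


Counting words by splitting on spaces:
  Word 1: 'warm'
  Word 2: 'green'
  Word 3: 'found'
  Word 4: 'wolf'
  Word 5: 'small'
  Word 6: 'slowly'
  Word 7: 'heard'
  Word 8: 'with'
  Word 9: 'sleeps'
Total words: 9

9


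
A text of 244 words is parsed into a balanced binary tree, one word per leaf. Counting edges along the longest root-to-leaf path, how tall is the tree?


In a balanced binary tree with n leaves the deepest leaf is ceil(log2(n)) edges below the root.
log2(244) = 7.9307
ceil(7.9307) = 8
height (edges) = 8

8


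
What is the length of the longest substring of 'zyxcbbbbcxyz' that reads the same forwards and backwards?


Scanning 'zyxcbbbbcxyz' for palindromic substrings.
Substring at positions 0-11: 'zyxcbbbbcxyz'.
Check: reverse('zyxcbbbbcxyz') = 'zyxcbbbbcxyz' -> palindrome confirmed.
No longer palindromic substring exists; longest length = 12

12


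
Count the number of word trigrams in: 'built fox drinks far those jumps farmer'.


Word trigrams from [7] words:
  Trigram 1: (built fox drinks)
  Trigram 2: (fox drinks far)
  Trigram 3: (drinks far those)
  Trigram 4: (far those jumps)
  Trigram 5: (those jumps farmer)
Total word trigrams: 7 - 2 = 5

5


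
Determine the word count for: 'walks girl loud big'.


Counting words by splitting on spaces:
  Word 1: 'walks'
  Word 2: 'girl'
  Word 3: 'loud'
  Word 4: 'big'
Total words: 4

4


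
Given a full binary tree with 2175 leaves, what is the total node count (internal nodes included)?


Leaf nodes (terminals): 2175
Internal nodes = n - 1 = 2175 - 1 = 2174
Total = leaves + internal = 2175 + 2174 = 4349

4349


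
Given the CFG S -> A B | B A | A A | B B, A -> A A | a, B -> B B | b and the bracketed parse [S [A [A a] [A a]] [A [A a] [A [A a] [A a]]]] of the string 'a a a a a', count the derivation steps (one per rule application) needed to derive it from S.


Every bracketed nonterminal node [X ...] in the tree is produced by exactly one rule application.
Reading the tree off as a leftmost derivation:
  Step 1: S  =>  A A   (applied S -> A A)
  Step 2: A A  =>  A A A   (applied A -> A A)
  Step 3: A A A  =>  a A A   (applied A -> a)
  Step 4: a A A  =>  a a A   (applied A -> a)
  Step 5: a a A  =>  a a A A   (applied A -> A A)
  Step 6: a a A A  =>  a a a A   (applied A -> a)
  Step 7: a a a A  =>  a a a A A   (applied A -> A A)
  Step 8: a a a A A  =>  a a a a A   (applied A -> a)
  Step 9: a a a a A  =>  a a a a a   (applied A -> a)
Final yield: a a a a a
Total rewrite steps: 9

9


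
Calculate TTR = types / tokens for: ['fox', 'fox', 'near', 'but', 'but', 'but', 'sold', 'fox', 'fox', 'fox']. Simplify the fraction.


Tokens: 10
Unique types: ('but', 'fox', 'near', 'sold') = 4
TTR = 4/10
Simplify: divide both by 2 -> 2/5
TTR = 2/5

2/5


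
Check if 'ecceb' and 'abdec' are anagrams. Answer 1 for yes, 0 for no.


Sort characters of 'ecceb': 'bccee'
Sort characters of 'abdec': 'abcde'
Sorted forms differ -> they are NOT anagrams
Result: 0

0


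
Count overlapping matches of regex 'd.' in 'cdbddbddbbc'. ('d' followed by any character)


Pattern: d. means 'd' followed by any character.
Scanning 'cdbddbddbbc' position-by-position:
  Pos 0: window 'cd' -> no
  Pos 1: window 'db' -> MATCH
  Pos 2: window 'bd' -> no
  Pos 3: window 'dd' -> MATCH
  Pos 4: window 'db' -> MATCH
  Pos 5: window 'bd' -> no
  Pos 6: window 'dd' -> MATCH
  Pos 7: window 'db' -> MATCH
  Pos 8: window 'bb' -> no
  Pos 9: window 'bc' -> no
  Pos 10: window 'c' -> no
Total matches: 5

5


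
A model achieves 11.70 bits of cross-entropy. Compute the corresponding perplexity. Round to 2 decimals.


Perplexity formula: PP = 2^H
H = 11.70
PP = 2^11.70
Decompose: 2^11.70 = 2^11 * 2^0.70
2^11 = 2048, 2^0.70 ~ 1.6245048
PP ~ 2048 * 1.6245048 = 3326.9858304
Rounded to 2 decimals: 3326.99

3326.99


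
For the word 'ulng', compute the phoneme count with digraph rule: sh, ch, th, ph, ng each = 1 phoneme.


Parsing 'ulng' greedily, digraphs first:
  'u' -> vowel phoneme (phonemes so far: 1)
  'l' -> consonant phoneme (phonemes so far: 2)
  'ng' -> digraph (1 consonant phoneme) (phonemes so far: 3)
Total phonemes: 3

3


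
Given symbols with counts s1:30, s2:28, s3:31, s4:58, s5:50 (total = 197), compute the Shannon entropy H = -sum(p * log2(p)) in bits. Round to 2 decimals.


Computing entropy H = -sum(p_i * log2(p_i)):
  s1: p = 30/197 = 0.1523, -p*log2(p) = 0.4135
  s2: p = 28/197 = 0.1421, -p*log2(p) = 0.4001
  s3: p = 31/197 = 0.1574, -p*log2(p) = 0.4198
  s4: p = 58/197 = 0.2944, -p*log2(p) = 0.5194
  s5: p = 50/197 = 0.2538, -p*log2(p) = 0.5021
H = sum of terms = 2.2549
Rounded to 2 decimals: 2.25

2.25


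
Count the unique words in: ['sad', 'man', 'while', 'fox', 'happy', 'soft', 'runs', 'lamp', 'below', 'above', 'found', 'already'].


Listing all tokens and tracking unique types:
  Token 1: 'sad' -> NEW (unique so far: 1)
  Token 2: 'man' -> NEW (unique so far: 2)
  Token 3: 'while' -> NEW (unique so far: 3)
  Token 4: 'fox' -> NEW (unique so far: 4)
  Token 5: 'happy' -> NEW (unique so far: 5)
  Token 6: 'soft' -> NEW (unique so far: 6)
  Token 7: 'runs' -> NEW (unique so far: 7)
  Token 8: 'lamp' -> NEW (unique so far: 8)
  Token 9: 'below' -> NEW (unique so far: 9)
  Token 10: 'above' -> NEW (unique so far: 10)
  Token 11: 'found' -> NEW (unique so far: 11)
  Token 12: 'already' -> NEW (unique so far: 12)
Unique types: ('above', 'already', 'below', 'found', 'fox', 'happy', 'lamp', 'man', 'runs', 'sad', 'soft', 'while')
Vocabulary size: 12

12


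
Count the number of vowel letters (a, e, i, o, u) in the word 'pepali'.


Scanning each character of 'pepali':
  Position 1: 'p' -> consonant (running count: 0)
  Position 2: 'e' -> vowel (running count: 1)
  Position 3: 'p' -> consonant (running count: 1)
  Position 4: 'a' -> vowel (running count: 2)
  Position 5: 'l' -> consonant (running count: 2)
  Position 6: 'i' -> vowel (running count: 3)
Total vowels: 3

3


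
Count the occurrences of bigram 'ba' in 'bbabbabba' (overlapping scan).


Scanning 'bbabbabba' for bigram 'ba':
  Position 0: 'bb' -> no
  Position 1: 'ba' -> MATCH
  Position 2: 'ab' -> no
  Position 3: 'bb' -> no
  Position 4: 'ba' -> MATCH
  Position 5: 'ab' -> no
  Position 6: 'bb' -> no
  Position 7: 'ba' -> MATCH
Total matches: 3

3


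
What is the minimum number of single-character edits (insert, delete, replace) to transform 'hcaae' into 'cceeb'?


Building DP table for s1='hcaae' (len 5) and s2='cceeb' (len 5):
       c  c  e  e  b
    0  1  2  3  4  5
  h 1  1  2  3  4  5
  c 2  1  1  2  3  4
  a 3  2  2  2  3  4
  a 4  3  3  3  3  4
  e 5  4  4  3  3  4
Edit distance = dp[5][5] = 4

4


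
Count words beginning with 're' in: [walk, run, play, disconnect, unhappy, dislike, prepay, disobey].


Checking each word for prefix 're':
  'walk' -> no (count: 0)
  'run' -> no (count: 0)
  'play' -> no (count: 0)
  'disconnect' -> no (count: 0)
  'unhappy' -> no (count: 0)
  'dislike' -> no (count: 0)
  'prepay' -> no (count: 0)
  'disobey' -> no (count: 0)
Total with prefix 're': 0

0


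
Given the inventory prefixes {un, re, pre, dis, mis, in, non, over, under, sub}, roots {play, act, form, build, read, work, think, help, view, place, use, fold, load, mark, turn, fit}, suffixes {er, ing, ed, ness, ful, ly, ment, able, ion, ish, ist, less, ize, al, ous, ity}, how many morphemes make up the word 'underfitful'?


Segmenting 'underfitful' against the inventory:
  'under' -> prefix (morpheme 1)
  'fit' -> root (morpheme 2)
  'ful' -> suffix (morpheme 3)
Total morphemes: 3

3


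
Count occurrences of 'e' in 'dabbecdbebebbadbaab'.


Scanning 'dabbecdbebebbadbaab' for 'e':
  Position 4: 'e' -> MATCH (count: 1)
  Position 8: 'e' -> MATCH (count: 2)
  Position 10: 'e' -> MATCH (count: 3)
Total occurrences of 'e': 3

3


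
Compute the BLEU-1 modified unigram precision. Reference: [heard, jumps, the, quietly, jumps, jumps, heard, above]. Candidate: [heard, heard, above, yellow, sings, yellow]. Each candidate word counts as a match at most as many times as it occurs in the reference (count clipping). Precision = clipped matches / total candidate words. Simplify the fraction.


Reference word counts: {'above': 1, 'heard': 2, 'jumps': 3, 'quietly': 1, 'the': 1}
Checking each candidate word (with clipping):
  'heard' -> in reference (ref count 2, used 1/2) -> match (matches: 1)
  'heard' -> in reference (ref count 2, used 2/2) -> match (matches: 2)
  'above' -> in reference (ref count 1, used 1/1) -> match (matches: 3)
  'yellow' -> not in reference -> no match (matches: 3)
  'sings' -> not in reference -> no match (matches: 3)
  'yellow' -> not in reference -> no match (matches: 3)
Clipped matches: 3, Candidate length: 6
Precision = 3/6 = 1/2

1/2


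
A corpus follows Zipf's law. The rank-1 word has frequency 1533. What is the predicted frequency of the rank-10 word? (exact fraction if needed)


Zipf's law: freq(rank) = f1 / rank
f1 = 1533, rank = 10
freq = 1533 / 10
GCD(1533, 10) = 1
Simplified: 1533/10

1533/10


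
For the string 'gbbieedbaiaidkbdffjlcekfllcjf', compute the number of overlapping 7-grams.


String 'gbbieedbaiaidkbdffjlcekfllcjf' has length L = 29.
Number of overlapping n-grams = L - n + 1
Substituting: 29 - 7 + 1 = 23

23


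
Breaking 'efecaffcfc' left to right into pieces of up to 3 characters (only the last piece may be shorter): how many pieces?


'efecaffcfc' has 10 characters.
Chunking with max size 3:
  Chunk 1: 'efe' (positions 0-2)
  Chunk 2: 'caf' (positions 3-5)
  Chunk 3: 'fcf' (positions 6-8)
  Chunk 4: 'c' (positions 9-9)
Total chunks: ceil(10 / 3) = 4

4


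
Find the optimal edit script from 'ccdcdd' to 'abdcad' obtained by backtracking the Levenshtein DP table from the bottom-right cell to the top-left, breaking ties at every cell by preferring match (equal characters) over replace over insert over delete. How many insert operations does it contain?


Edit distance = 3. Backtracking from cell (6, 6) with preference match > replace > insert > delete,
then listing the resulting alignment 'ccdcdd' -> 'abdcad' left to right:
  Step 1: replace c->a
  Step 2: replace c->b
  Step 3: keep 'd'
  Step 4: keep 'c'
  Step 5: replace d->a
  Step 6: keep 'd'
Total insertions: 0

0


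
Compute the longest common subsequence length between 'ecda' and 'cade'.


DP table for LCS of 'ecda' and 'cade':
       c  a  d  e
    0  0  0  0  0
  e 0  0  0  0  1
  c 0  1  1  1  1
  d 0  1  1  2  2
  a 0  1  2  2  2
LCS: 'cd'
LCS length = 2

2


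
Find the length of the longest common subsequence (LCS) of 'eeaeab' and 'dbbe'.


DP table for LCS of 'eeaeab' and 'dbbe':
       d  b  b  e
    0  0  0  0  0
  e 0  0  0  0  1
  e 0  0  0  0  1
  a 0  0  0  0  1
  e 0  0  0  0  1
  a 0  0  0  0  1
  b 0  0  1  1  1
LCS: 'e'
LCS length = 1

1


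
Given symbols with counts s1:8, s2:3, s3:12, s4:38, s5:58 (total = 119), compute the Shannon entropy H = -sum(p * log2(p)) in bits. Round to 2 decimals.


Computing entropy H = -sum(p_i * log2(p_i)):
  s1: p = 8/119 = 0.0672, -p*log2(p) = 0.2618
  s2: p = 3/119 = 0.0252, -p*log2(p) = 0.1339
  s3: p = 12/119 = 0.1008, -p*log2(p) = 0.3338
  s4: p = 38/119 = 0.3193, -p*log2(p) = 0.5259
  s5: p = 58/119 = 0.4874, -p*log2(p) = 0.5053
H = sum of terms = 1.7607
Rounded to 2 decimals: 1.76

1.76


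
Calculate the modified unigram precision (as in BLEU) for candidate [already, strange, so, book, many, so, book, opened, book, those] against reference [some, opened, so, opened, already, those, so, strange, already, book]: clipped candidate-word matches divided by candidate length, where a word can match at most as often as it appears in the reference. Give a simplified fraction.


Reference word counts: {'already': 2, 'book': 1, 'opened': 2, 'so': 2, 'some': 1, 'strange': 1, 'those': 1}
Checking each candidate word (with clipping):
  'already' -> in reference (ref count 2, used 1/2) -> match (matches: 1)
  'strange' -> in reference (ref count 1, used 1/1) -> match (matches: 2)
  'so' -> in reference (ref count 2, used 1/2) -> match (matches: 3)
  'book' -> in reference (ref count 1, used 1/1) -> match (matches: 4)
  'many' -> not in reference -> no match (matches: 4)
  'so' -> in reference (ref count 2, used 2/2) -> match (matches: 5)
  'book' -> ref count 1 already used up (1/1) -> clipped, no match (matches: 5)
  'opened' -> in reference (ref count 2, used 1/2) -> match (matches: 6)
  'book' -> ref count 1 already used up (1/1) -> clipped, no match (matches: 6)
  'those' -> in reference (ref count 1, used 1/1) -> match (matches: 7)
Clipped matches: 7, Candidate length: 10
Precision = 7/10

7/10


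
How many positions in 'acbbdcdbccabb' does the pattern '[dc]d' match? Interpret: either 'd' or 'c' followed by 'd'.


Pattern: [dc]d means either 'd' or 'c' followed by 'd'.
Scanning 'acbbdcdbccabb' position-by-position:
  Pos 0: window 'ac' -> no
  Pos 1: window 'cb' -> no
  Pos 2: window 'bb' -> no
  Pos 3: window 'bd' -> no
  Pos 4: window 'dc' -> no
  Pos 5: window 'cd' -> MATCH
  Pos 6: window 'db' -> no
  Pos 7: window 'bc' -> no
  Pos 8: window 'cc' -> no
  Pos 9: window 'ca' -> no
  Pos 10: window 'ab' -> no
  Pos 11: window 'bb' -> no
  Pos 12: window 'b' -> no
Total matches: 1

1


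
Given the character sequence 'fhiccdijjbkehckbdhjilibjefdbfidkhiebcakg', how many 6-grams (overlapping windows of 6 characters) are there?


String 'fhiccdijjbkehckbdhjilibjefdbfidkhiebcakg' has length L = 40.
Number of overlapping n-grams = L - n + 1
Substituting: 40 - 6 + 1 = 35

35


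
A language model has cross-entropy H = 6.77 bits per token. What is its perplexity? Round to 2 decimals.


Perplexity formula: PP = 2^H
H = 6.77
PP = 2^6.77
Decompose: 2^6.77 = 2^6 * 2^0.77
2^6 = 64, 2^0.77 ~ 1.7052698
PP ~ 64 * 1.7052698 = 109.1372672
Rounded to 2 decimals: 109.14

109.14


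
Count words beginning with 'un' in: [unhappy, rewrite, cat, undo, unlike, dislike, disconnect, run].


Checking each word for prefix 'un':
  'unhappy' -> YES, starts with 'un' (count: 1)
  'rewrite' -> no (count: 1)
  'cat' -> no (count: 1)
  'undo' -> YES, starts with 'un' (count: 2)
  'unlike' -> YES, starts with 'un' (count: 3)
  'dislike' -> no (count: 3)
  'disconnect' -> no (count: 3)
  'run' -> no (count: 3)
Total with prefix 'un': 3

3


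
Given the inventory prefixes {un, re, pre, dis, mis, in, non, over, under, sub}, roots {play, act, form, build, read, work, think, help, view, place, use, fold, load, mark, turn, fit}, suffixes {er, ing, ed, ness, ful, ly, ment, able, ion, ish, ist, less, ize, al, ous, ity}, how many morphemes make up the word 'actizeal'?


Segmenting 'actizeal' against the inventory:
  'act' -> root (morpheme 1)
  'ize' -> suffix (morpheme 2)
  'al' -> suffix (morpheme 3)
Total morphemes: 3

3


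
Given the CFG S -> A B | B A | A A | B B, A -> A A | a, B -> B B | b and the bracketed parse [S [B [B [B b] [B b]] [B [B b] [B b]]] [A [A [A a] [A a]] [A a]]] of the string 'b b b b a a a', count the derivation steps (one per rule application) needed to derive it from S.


Every bracketed nonterminal node [X ...] in the tree is produced by exactly one rule application.
Reading the tree off as a leftmost derivation:
  Step 1: S  =>  B A   (applied S -> B A)
  Step 2: B A  =>  B B A   (applied B -> B B)
  Step 3: B B A  =>  B B B A   (applied B -> B B)
  Step 4: B B B A  =>  b B B A   (applied B -> b)
  Step 5: b B B A  =>  b b B A   (applied B -> b)
  Step 6: b b B A  =>  b b B B A   (applied B -> B B)
  Step 7: b b B B A  =>  b b b B A   (applied B -> b)
  Step 8: b b b B A  =>  b b b b A   (applied B -> b)
  Step 9: b b b b A  =>  b b b b A A   (applied A -> A A)
  Step 10: b b b b A A  =>  b b b b A A A   (applied A -> A A)
  Step 11: b b b b A A A  =>  b b b b a A A   (applied A -> a)
  Step 12: b b b b a A A  =>  b b b b a a A   (applied A -> a)
  Step 13: b b b b a a A  =>  b b b b a a a   (applied A -> a)
Final yield: b b b b a a a
Total rewrite steps: 13

13


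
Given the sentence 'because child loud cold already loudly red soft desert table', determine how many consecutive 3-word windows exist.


Word trigrams from [10] words:
  Trigram 1: (because child loud)
  Trigram 2: (child loud cold)
  Trigram 3: (loud cold already)
  Trigram 4: (cold already loudly)
  Trigram 5: (already loudly red)
  Trigram 6: (loudly red soft)
  Trigram 7: (red soft desert)
  Trigram 8: (soft desert table)
Total word trigrams: 10 - 2 = 8

8


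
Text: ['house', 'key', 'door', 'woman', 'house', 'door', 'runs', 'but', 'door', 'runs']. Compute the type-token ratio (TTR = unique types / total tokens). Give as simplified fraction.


Tokens: 10
Unique types: ('but', 'door', 'house', 'key', 'runs', 'woman') = 6
TTR = 6/10
Simplify: divide both by 2 -> 3/5
TTR = 3/5

3/5


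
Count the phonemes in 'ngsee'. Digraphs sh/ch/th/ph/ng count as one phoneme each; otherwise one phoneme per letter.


Parsing 'ngsee' greedily, digraphs first:
  'ng' -> digraph (1 consonant phoneme) (phonemes so far: 1)
  's' -> consonant phoneme (phonemes so far: 2)
  'e' -> vowel phoneme (phonemes so far: 3)
  'e' -> vowel phoneme (phonemes so far: 4)
Total phonemes: 4

4


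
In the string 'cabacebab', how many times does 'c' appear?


Scanning 'cabacebab' for 'c':
  Position 0: 'c' -> MATCH (count: 1)
  Position 4: 'c' -> MATCH (count: 2)
Total occurrences of 'c': 2

2


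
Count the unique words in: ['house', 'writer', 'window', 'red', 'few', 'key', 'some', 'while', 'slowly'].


Listing all tokens and tracking unique types:
  Token 1: 'house' -> NEW (unique so far: 1)
  Token 2: 'writer' -> NEW (unique so far: 2)
  Token 3: 'window' -> NEW (unique so far: 3)
  Token 4: 'red' -> NEW (unique so far: 4)
  Token 5: 'few' -> NEW (unique so far: 5)
  Token 6: 'key' -> NEW (unique so far: 6)
  Token 7: 'some' -> NEW (unique so far: 7)
  Token 8: 'while' -> NEW (unique so far: 8)
  Token 9: 'slowly' -> NEW (unique so far: 9)
Unique types: ('few', 'house', 'key', 'red', 'slowly', 'some', 'while', 'window', 'writer')
Vocabulary size: 9

9


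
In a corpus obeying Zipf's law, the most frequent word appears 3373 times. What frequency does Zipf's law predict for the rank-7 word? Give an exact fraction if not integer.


Zipf's law: freq(rank) = f1 / rank
f1 = 3373, rank = 7
freq = 3373 / 7
GCD(3373, 7) = 1
Simplified: 3373/7

3373/7


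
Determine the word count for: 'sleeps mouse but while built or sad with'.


Counting words by splitting on spaces:
  Word 1: 'sleeps'
  Word 2: 'mouse'
  Word 3: 'but'
  Word 4: 'while'
  Word 5: 'built'
  Word 6: 'or'
  Word 7: 'sad'
  Word 8: 'with'
Total words: 8

8


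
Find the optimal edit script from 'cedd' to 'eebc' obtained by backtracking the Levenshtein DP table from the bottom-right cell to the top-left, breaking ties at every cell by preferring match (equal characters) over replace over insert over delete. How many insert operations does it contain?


Edit distance = 3. Backtracking from cell (4, 4) with preference match > replace > insert > delete,
then listing the resulting alignment 'cedd' -> 'eebc' left to right:
  Step 1: replace c->e
  Step 2: keep 'e'
  Step 3: replace d->b
  Step 4: replace d->c
Total insertions: 0

0


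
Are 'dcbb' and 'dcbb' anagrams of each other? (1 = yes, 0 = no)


Sort characters of 'dcbb': 'bbcd'
Sort characters of 'dcbb': 'bbcd'
Sorted forms match -> they ARE anagrams
Result: 1

1


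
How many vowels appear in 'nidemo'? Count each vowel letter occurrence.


Scanning each character of 'nidemo':
  Position 1: 'n' -> consonant (running count: 0)
  Position 2: 'i' -> vowel (running count: 1)
  Position 3: 'd' -> consonant (running count: 1)
  Position 4: 'e' -> vowel (running count: 2)
  Position 5: 'm' -> consonant (running count: 2)
  Position 6: 'o' -> vowel (running count: 3)
Total vowels: 3

3


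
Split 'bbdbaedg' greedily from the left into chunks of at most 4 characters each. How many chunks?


'bbdbaedg' has 8 characters.
Chunking with max size 4:
  Chunk 1: 'bbdb' (positions 0-3)
  Chunk 2: 'aedg' (positions 4-7)
Total chunks: ceil(8 / 4) = 2

2


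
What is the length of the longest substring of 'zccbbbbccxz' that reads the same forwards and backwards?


Scanning 'zccbbbbccxz' for palindromic substrings.
Substring at positions 1-8: 'ccbbbbcc'.
Check: reverse('ccbbbbcc') = 'ccbbbbcc' -> palindrome confirmed.
Neighbouring characters ('z' / 'x') break symmetry, so it cannot extend further.
No longer palindromic substring exists; longest length = 8

8


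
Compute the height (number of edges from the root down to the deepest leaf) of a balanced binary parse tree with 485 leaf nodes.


In a balanced binary tree with n leaves the deepest leaf is ceil(log2(n)) edges below the root.
log2(485) = 8.9218
ceil(8.9218) = 9
height (edges) = 9

9


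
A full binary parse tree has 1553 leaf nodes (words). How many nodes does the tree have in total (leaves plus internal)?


Leaf nodes (terminals): 1553
Internal nodes = n - 1 = 1553 - 1 = 1552
Total = leaves + internal = 1553 + 1552 = 3105

3105


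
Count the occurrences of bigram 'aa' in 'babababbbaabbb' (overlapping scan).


Scanning 'babababbbaabbb' for bigram 'aa':
  Position 0: 'ba' -> no
  Position 1: 'ab' -> no
  Position 2: 'ba' -> no
  Position 3: 'ab' -> no
  Position 4: 'ba' -> no
  Position 5: 'ab' -> no
  Position 6: 'bb' -> no
  Position 7: 'bb' -> no
  Position 8: 'ba' -> no
  Position 9: 'aa' -> MATCH
  Position 10: 'ab' -> no
  Position 11: 'bb' -> no
  Position 12: 'bb' -> no
Total matches: 1

1


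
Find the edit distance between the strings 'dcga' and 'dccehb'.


Building DP table for s1='dcga' (len 4) and s2='dccehb' (len 6):
       d  c  c  e  h  b
    0  1  2  3  4  5  6
  d 1  0  1  2  3  4  5
  c 2  1  0  1  2  3  4
  g 3  2  1  1  2  3  4
  a 4  3  2  2  2  3  4
Edit distance = dp[4][6] = 4

4


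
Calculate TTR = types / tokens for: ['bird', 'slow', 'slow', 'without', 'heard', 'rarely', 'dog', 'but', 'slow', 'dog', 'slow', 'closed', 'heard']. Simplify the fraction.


Tokens: 13
Unique types: ('bird', 'but', 'closed', 'dog', 'heard', 'rarely', 'slow', 'without') = 8
TTR = 8/13
Already in lowest terms.

8/13


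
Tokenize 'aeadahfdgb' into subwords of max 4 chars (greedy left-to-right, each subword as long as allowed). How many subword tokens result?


'aeadahfdgb' has 10 characters.
Chunking with max size 4:
  Chunk 1: 'aead' (positions 0-3)
  Chunk 2: 'ahfd' (positions 4-7)
  Chunk 3: 'gb' (positions 8-9)
Total chunks: ceil(10 / 4) = 3

3


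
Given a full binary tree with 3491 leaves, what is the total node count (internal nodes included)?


Leaf nodes (terminals): 3491
Internal nodes = n - 1 = 3491 - 1 = 3490
Total = leaves + internal = 3491 + 3490 = 6981

6981


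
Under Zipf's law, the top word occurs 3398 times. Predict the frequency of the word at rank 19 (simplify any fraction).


Zipf's law: freq(rank) = f1 / rank
f1 = 3398, rank = 19
freq = 3398 / 19
GCD(3398, 19) = 1
Simplified: 3398/19

3398/19


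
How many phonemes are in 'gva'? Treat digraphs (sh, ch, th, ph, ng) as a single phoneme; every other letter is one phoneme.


Parsing 'gva' greedily, digraphs first:
  'g' -> consonant phoneme (phonemes so far: 1)
  'v' -> consonant phoneme (phonemes so far: 2)
  'a' -> vowel phoneme (phonemes so far: 3)
Total phonemes: 3

3


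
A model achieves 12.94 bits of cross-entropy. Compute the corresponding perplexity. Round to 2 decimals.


Perplexity formula: PP = 2^H
H = 12.94
PP = 2^12.94
Decompose: 2^12.94 = 2^12 * 2^0.94
2^12 = 4096, 2^0.94 ~ 1.9185282
PP ~ 4096 * 1.9185282 = 7858.2915072
Rounded to 2 decimals: 7858.29

7858.29


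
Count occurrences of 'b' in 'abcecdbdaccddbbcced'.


Scanning 'abcecdbdaccddbbcced' for 'b':
  Position 1: 'b' -> MATCH (count: 1)
  Position 6: 'b' -> MATCH (count: 2)
  Position 13: 'b' -> MATCH (count: 3)
  Position 14: 'b' -> MATCH (count: 4)
Total occurrences of 'b': 4

4


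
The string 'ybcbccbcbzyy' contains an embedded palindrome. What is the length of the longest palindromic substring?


Scanning 'ybcbccbcbzyy' for palindromic substrings.
Substring at positions 1-8: 'bcbccbcb'.
Check: reverse('bcbccbcb') = 'bcbccbcb' -> palindrome confirmed.
Neighbouring characters ('y' / 'z') break symmetry, so it cannot extend further.
No longer palindromic substring exists; longest length = 8

8


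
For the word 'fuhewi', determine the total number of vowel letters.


Scanning each character of 'fuhewi':
  Position 1: 'f' -> consonant (running count: 0)
  Position 2: 'u' -> vowel (running count: 1)
  Position 3: 'h' -> consonant (running count: 1)
  Position 4: 'e' -> vowel (running count: 2)
  Position 5: 'w' -> consonant (running count: 2)
  Position 6: 'i' -> vowel (running count: 3)
Total vowels: 3

3


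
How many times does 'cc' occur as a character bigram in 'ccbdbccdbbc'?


Scanning 'ccbdbccdbbc' for bigram 'cc':
  Position 0: 'cc' -> MATCH
  Position 1: 'cb' -> no
  Position 2: 'bd' -> no
  Position 3: 'db' -> no
  Position 4: 'bc' -> no
  Position 5: 'cc' -> MATCH
  Position 6: 'cd' -> no
  Position 7: 'db' -> no
  Position 8: 'bb' -> no
  Position 9: 'bc' -> no
Total matches: 2

2


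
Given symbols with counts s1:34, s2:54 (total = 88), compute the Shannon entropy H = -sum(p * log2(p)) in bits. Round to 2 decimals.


Computing entropy H = -sum(p_i * log2(p_i)):
  s1: p = 34/88 = 0.3864, -p*log2(p) = 0.5301
  s2: p = 54/88 = 0.6136, -p*log2(p) = 0.4323
H = sum of terms = 0.9624
Rounded to 2 decimals: 0.96

0.96


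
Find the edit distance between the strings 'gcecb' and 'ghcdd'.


Building DP table for s1='gcecb' (len 5) and s2='ghcdd' (len 5):
       g  h  c  d  d
    0  1  2  3  4  5
  g 1  0  1  2  3  4
  c 2  1  1  1  2  3
  e 3  2  2  2  2  3
  c 4  3  3  2  3  3
  b 5  4  4  3  3  4
Edit distance = dp[5][5] = 4

4


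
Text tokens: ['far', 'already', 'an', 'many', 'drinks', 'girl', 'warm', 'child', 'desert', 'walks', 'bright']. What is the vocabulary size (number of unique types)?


Listing all tokens and tracking unique types:
  Token 1: 'far' -> NEW (unique so far: 1)
  Token 2: 'already' -> NEW (unique so far: 2)
  Token 3: 'an' -> NEW (unique so far: 3)
  Token 4: 'many' -> NEW (unique so far: 4)
  Token 5: 'drinks' -> NEW (unique so far: 5)
  Token 6: 'girl' -> NEW (unique so far: 6)
  Token 7: 'warm' -> NEW (unique so far: 7)
  Token 8: 'child' -> NEW (unique so far: 8)
  Token 9: 'desert' -> NEW (unique so far: 9)
  Token 10: 'walks' -> NEW (unique so far: 10)
  Token 11: 'bright' -> NEW (unique so far: 11)
Unique types: ('already', 'an', 'bright', 'child', 'desert', 'drinks', 'far', 'girl', 'many', 'walks', 'warm')
Vocabulary size: 11

11


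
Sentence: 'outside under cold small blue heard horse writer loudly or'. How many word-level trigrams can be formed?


Word trigrams from [10] words:
  Trigram 1: (outside under cold)
  Trigram 2: (under cold small)
  Trigram 3: (cold small blue)
  Trigram 4: (small blue heard)
  Trigram 5: (blue heard horse)
  Trigram 6: (heard horse writer)
  Trigram 7: (horse writer loudly)
  Trigram 8: (writer loudly or)
Total word trigrams: 10 - 2 = 8

8


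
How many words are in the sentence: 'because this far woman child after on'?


Counting words by splitting on spaces:
  Word 1: 'because'
  Word 2: 'this'
  Word 3: 'far'
  Word 4: 'woman'
  Word 5: 'child'
  Word 6: 'after'
  Word 7: 'on'
Total words: 7

7
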